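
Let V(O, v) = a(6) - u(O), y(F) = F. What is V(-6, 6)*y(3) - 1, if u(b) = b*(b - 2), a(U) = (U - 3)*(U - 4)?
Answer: -127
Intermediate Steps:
a(U) = (-4 + U)*(-3 + U) (a(U) = (-3 + U)*(-4 + U) = (-4 + U)*(-3 + U))
u(b) = b*(-2 + b)
V(O, v) = 6 - O*(-2 + O) (V(O, v) = (12 + 6² - 7*6) - O*(-2 + O) = (12 + 36 - 42) - O*(-2 + O) = 6 - O*(-2 + O))
V(-6, 6)*y(3) - 1 = (6 - 1*(-6)*(-2 - 6))*3 - 1 = (6 - 1*(-6)*(-8))*3 - 1 = (6 - 48)*3 - 1 = -42*3 - 1 = -126 - 1 = -127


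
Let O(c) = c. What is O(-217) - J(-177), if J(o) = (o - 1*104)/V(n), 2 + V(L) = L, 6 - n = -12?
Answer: -3191/16 ≈ -199.44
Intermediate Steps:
n = 18 (n = 6 - 1*(-12) = 6 + 12 = 18)
V(L) = -2 + L
J(o) = -13/2 + o/16 (J(o) = (o - 1*104)/(-2 + 18) = (o - 104)/16 = (-104 + o)*(1/16) = -13/2 + o/16)
O(-217) - J(-177) = -217 - (-13/2 + (1/16)*(-177)) = -217 - (-13/2 - 177/16) = -217 - 1*(-281/16) = -217 + 281/16 = -3191/16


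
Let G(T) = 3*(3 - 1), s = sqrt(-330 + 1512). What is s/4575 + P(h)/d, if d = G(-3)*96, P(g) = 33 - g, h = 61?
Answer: -7/144 + sqrt(1182)/4575 ≈ -0.041096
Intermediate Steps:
s = sqrt(1182) ≈ 34.380
G(T) = 6 (G(T) = 3*2 = 6)
d = 576 (d = 6*96 = 576)
s/4575 + P(h)/d = sqrt(1182)/4575 + (33 - 1*61)/576 = sqrt(1182)*(1/4575) + (33 - 61)*(1/576) = sqrt(1182)/4575 - 28*1/576 = sqrt(1182)/4575 - 7/144 = -7/144 + sqrt(1182)/4575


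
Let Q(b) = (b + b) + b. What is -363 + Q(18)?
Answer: -309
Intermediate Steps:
Q(b) = 3*b (Q(b) = 2*b + b = 3*b)
-363 + Q(18) = -363 + 3*18 = -363 + 54 = -309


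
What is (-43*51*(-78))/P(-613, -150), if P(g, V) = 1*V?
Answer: -28509/25 ≈ -1140.4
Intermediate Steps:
P(g, V) = V
(-43*51*(-78))/P(-613, -150) = (-43*51*(-78))/(-150) = -2193*(-78)*(-1/150) = 171054*(-1/150) = -28509/25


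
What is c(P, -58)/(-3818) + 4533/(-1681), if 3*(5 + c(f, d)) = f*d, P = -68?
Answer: -58525631/19254174 ≈ -3.0396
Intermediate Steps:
c(f, d) = -5 + d*f/3 (c(f, d) = -5 + (f*d)/3 = -5 + (d*f)/3 = -5 + d*f/3)
c(P, -58)/(-3818) + 4533/(-1681) = (-5 + (⅓)*(-58)*(-68))/(-3818) + 4533/(-1681) = (-5 + 3944/3)*(-1/3818) + 4533*(-1/1681) = (3929/3)*(-1/3818) - 4533/1681 = -3929/11454 - 4533/1681 = -58525631/19254174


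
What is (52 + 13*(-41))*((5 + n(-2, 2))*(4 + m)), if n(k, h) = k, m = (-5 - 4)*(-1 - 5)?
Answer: -83694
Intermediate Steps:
m = 54 (m = -9*(-6) = 54)
(52 + 13*(-41))*((5 + n(-2, 2))*(4 + m)) = (52 + 13*(-41))*((5 - 2)*(4 + 54)) = (52 - 533)*(3*58) = -481*174 = -83694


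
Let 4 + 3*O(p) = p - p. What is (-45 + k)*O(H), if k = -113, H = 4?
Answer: 632/3 ≈ 210.67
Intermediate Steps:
O(p) = -4/3 (O(p) = -4/3 + (p - p)/3 = -4/3 + (⅓)*0 = -4/3 + 0 = -4/3)
(-45 + k)*O(H) = (-45 - 113)*(-4/3) = -158*(-4/3) = 632/3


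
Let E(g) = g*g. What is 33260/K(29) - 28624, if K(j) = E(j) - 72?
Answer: -21978596/769 ≈ -28581.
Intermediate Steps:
E(g) = g²
K(j) = -72 + j² (K(j) = j² - 72 = -72 + j²)
33260/K(29) - 28624 = 33260/(-72 + 29²) - 28624 = 33260/(-72 + 841) - 28624 = 33260/769 - 28624 = -21978596/769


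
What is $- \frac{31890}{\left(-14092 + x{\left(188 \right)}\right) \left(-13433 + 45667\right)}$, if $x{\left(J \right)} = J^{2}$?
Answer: $- \frac{5315}{114172828} \approx -4.6552 \cdot 10^{-5}$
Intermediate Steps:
$- \frac{31890}{\left(-14092 + x{\left(188 \right)}\right) \left(-13433 + 45667\right)} = - \frac{31890}{\left(-14092 + 188^{2}\right) \left(-13433 + 45667\right)} = - \frac{31890}{\left(-14092 + 35344\right) 32234} = - \frac{31890}{21252 \cdot 32234} = - \frac{31890}{685036968} = \left(-31890\right) \frac{1}{685036968} = - \frac{5315}{114172828}$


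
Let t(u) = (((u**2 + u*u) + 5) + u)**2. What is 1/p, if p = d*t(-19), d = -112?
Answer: -1/56141568 ≈ -1.7812e-8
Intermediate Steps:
t(u) = (5 + u + 2*u**2)**2 (t(u) = (((u**2 + u**2) + 5) + u)**2 = ((2*u**2 + 5) + u)**2 = ((5 + 2*u**2) + u)**2 = (5 + u + 2*u**2)**2)
p = -56141568 (p = -112*(5 - 19 + 2*(-19)**2)**2 = -112*(5 - 19 + 2*361)**2 = -112*(5 - 19 + 722)**2 = -112*708**2 = -112*501264 = -56141568)
1/p = 1/(-56141568) = -1/56141568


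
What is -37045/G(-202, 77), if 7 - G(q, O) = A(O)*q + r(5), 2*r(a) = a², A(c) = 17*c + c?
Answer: -74090/559933 ≈ -0.13232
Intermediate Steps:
A(c) = 18*c
r(a) = a²/2
G(q, O) = -11/2 - 18*O*q (G(q, O) = 7 - ((18*O)*q + (½)*5²) = 7 - (18*O*q + (½)*25) = 7 - (18*O*q + 25/2) = 7 - (25/2 + 18*O*q) = 7 + (-25/2 - 18*O*q) = -11/2 - 18*O*q)
-37045/G(-202, 77) = -37045/(-11/2 - 18*77*(-202)) = -37045/(-11/2 + 279972) = -37045/559933/2 = -37045*2/559933 = -74090/559933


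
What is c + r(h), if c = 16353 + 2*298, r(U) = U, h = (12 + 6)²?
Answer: 17273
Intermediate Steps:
h = 324 (h = 18² = 324)
c = 16949 (c = 16353 + 596 = 16949)
c + r(h) = 16949 + 324 = 17273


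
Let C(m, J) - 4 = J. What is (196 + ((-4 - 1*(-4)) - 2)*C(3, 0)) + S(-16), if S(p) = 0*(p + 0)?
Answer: 188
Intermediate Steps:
S(p) = 0 (S(p) = 0*p = 0)
C(m, J) = 4 + J
(196 + ((-4 - 1*(-4)) - 2)*C(3, 0)) + S(-16) = (196 + ((-4 - 1*(-4)) - 2)*(4 + 0)) + 0 = (196 + ((-4 + 4) - 2)*4) + 0 = (196 + (0 - 2)*4) + 0 = (196 - 2*4) + 0 = (196 - 8) + 0 = 188 + 0 = 188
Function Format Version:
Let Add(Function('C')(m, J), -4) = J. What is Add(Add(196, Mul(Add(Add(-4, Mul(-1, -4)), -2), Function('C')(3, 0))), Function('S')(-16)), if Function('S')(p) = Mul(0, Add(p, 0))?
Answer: 188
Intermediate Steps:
Function('S')(p) = 0 (Function('S')(p) = Mul(0, p) = 0)
Function('C')(m, J) = Add(4, J)
Add(Add(196, Mul(Add(Add(-4, Mul(-1, -4)), -2), Function('C')(3, 0))), Function('S')(-16)) = Add(Add(196, Mul(Add(Add(-4, Mul(-1, -4)), -2), Add(4, 0))), 0) = Add(Add(196, Mul(Add(Add(-4, 4), -2), 4)), 0) = Add(Add(196, Mul(Add(0, -2), 4)), 0) = Add(Add(196, Mul(-2, 4)), 0) = Add(Add(196, -8), 0) = Add(188, 0) = 188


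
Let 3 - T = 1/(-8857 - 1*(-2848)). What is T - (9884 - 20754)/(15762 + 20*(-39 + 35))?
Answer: 174016463/47116569 ≈ 3.6933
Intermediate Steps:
T = 18028/6009 (T = 3 - 1/(-8857 - 1*(-2848)) = 3 - 1/(-8857 + 2848) = 3 - 1/(-6009) = 3 - 1*(-1/6009) = 3 + 1/6009 = 18028/6009 ≈ 3.0002)
T - (9884 - 20754)/(15762 + 20*(-39 + 35)) = 18028/6009 - (9884 - 20754)/(15762 + 20*(-39 + 35)) = 18028/6009 - (-10870)/(15762 + 20*(-4)) = 18028/6009 - (-10870)/(15762 - 80) = 18028/6009 - (-10870)/15682 = 18028/6009 - 1*(-5435/7841) = 18028/6009 + 5435/7841 = 174016463/47116569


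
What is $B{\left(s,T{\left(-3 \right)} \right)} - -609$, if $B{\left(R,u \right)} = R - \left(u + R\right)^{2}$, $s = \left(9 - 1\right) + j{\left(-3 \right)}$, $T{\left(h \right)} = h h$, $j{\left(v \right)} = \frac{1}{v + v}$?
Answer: $\frac{12005}{36} \approx 333.47$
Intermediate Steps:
$j{\left(v \right)} = \frac{1}{2 v}$
$T{\left(h \right)} = h^{2}$
$s = \frac{47}{6}$ ($s = \left(9 - 1\right) + \frac{1}{2 \left(-3\right)} = 8 + \frac{1}{2} \left(- \frac{1}{3}\right) = 8 - \frac{1}{6} = \frac{47}{6} \approx 7.8333$)
$B{\left(R,u \right)} = R - \left(R + u\right)^{2}$
$B{\left(s,T{\left(-3 \right)} \right)} - -609 = \left(\frac{47}{6} - \left(\frac{47}{6} + \left(-3\right)^{2}\right)^{2}\right) - -609 = \left(\frac{47}{6} - \left(\frac{47}{6} + 9\right)^{2}\right) + 609 = \left(\frac{47}{6} - \left(\frac{101}{6}\right)^{2}\right) + 609 = \left(\frac{47}{6} - \frac{10201}{36}\right) + 609 = - \frac{9919}{36} + 609 = \frac{12005}{36}$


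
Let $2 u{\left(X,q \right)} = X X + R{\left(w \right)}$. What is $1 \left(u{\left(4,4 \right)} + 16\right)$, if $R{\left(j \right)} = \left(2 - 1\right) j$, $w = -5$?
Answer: $\frac{43}{2} \approx 21.5$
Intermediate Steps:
$R{\left(j \right)} = j$ ($R{\left(j \right)} = 1 j = j$)
$u{\left(X,q \right)} = - \frac{5}{2} + \frac{X^{2}}{2}$ ($u{\left(X,q \right)} = \frac{X X - 5}{2} = \frac{X^{2} - 5}{2} = \frac{-5 + X^{2}}{2} = - \frac{5}{2} + \frac{X^{2}}{2}$)
$1 \left(u{\left(4,4 \right)} + 16\right) = 1 \left(\left(- \frac{5}{2} + \frac{4^{2}}{2}\right) + 16\right) = 1 \left(\left(- \frac{5}{2} + \frac{1}{2} \cdot 16\right) + 16\right) = 1 \left(\left(- \frac{5}{2} + 8\right) + 16\right) = 1 \left(\frac{11}{2} + 16\right) = 1 \cdot \frac{43}{2} = \frac{43}{2}$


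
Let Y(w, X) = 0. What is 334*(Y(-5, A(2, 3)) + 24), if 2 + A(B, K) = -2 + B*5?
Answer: 8016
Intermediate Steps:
A(B, K) = -4 + 5*B (A(B, K) = -2 + (-2 + B*5) = -2 + (-2 + 5*B) = -4 + 5*B)
334*(Y(-5, A(2, 3)) + 24) = 334*(0 + 24) = 334*24 = 8016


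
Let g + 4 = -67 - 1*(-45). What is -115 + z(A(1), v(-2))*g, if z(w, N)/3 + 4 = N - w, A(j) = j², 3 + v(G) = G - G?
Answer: 509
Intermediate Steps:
g = -26 (g = -4 + (-67 - 1*(-45)) = -4 + (-67 + 45) = -4 - 22 = -26)
v(G) = -3 (v(G) = -3 + (G - G) = -3 + 0 = -3)
z(w, N) = -12 - 3*w + 3*N (z(w, N) = -12 + 3*(N - w) = -12 + (-3*w + 3*N) = -12 - 3*w + 3*N)
-115 + z(A(1), v(-2))*g = -115 + (-12 - 3*1² + 3*(-3))*(-26) = -115 + (-12 - 3*1 - 9)*(-26) = -115 + (-12 - 3 - 9)*(-26) = -115 - 24*(-26) = -115 + 624 = 509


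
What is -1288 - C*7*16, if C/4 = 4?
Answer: -3080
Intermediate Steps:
C = 16 (C = 4*4 = 16)
-1288 - C*7*16 = -1288 - 16*7*16 = -1288 - 112*16 = -1288 - 1*1792 = -1288 - 1792 = -3080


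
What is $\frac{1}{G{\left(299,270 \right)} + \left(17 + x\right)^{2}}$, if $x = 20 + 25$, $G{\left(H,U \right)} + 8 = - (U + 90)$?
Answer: $\frac{1}{3476} \approx 0.00028769$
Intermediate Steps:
$G{\left(H,U \right)} = -98 - U$ ($G{\left(H,U \right)} = -8 - \left(U + 90\right) = -8 - \left(90 + U\right) = -98 - U$)
$x = 45$
$\frac{1}{G{\left(299,270 \right)} + \left(17 + x\right)^{2}} = \frac{1}{\left(-98 - 270\right) + \left(17 + 45\right)^{2}} = \frac{1}{\left(-98 - 270\right) + 62^{2}} = \frac{1}{-368 + 3844} = \frac{1}{3476}$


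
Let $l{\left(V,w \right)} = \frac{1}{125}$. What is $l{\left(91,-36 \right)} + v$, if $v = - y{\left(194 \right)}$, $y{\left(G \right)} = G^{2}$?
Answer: $- \frac{4704499}{125} \approx -37636.0$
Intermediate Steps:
$l{\left(V,w \right)} = \frac{1}{125}$
$v = -37636$ ($v = - 194^{2} = \left(-1\right) 37636 = -37636$)
$l{\left(91,-36 \right)} + v = \frac{1}{125} - 37636 = - \frac{4704499}{125}$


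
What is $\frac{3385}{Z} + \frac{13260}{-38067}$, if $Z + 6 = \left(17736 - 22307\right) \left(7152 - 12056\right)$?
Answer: $- \frac{99036554495}{284438882642} \approx -0.34818$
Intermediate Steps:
$Z = 22416178$ ($Z = -6 + \left(17736 - 22307\right) \left(7152 - 12056\right) = -6 - -22416184 = -6 + 22416184 = 22416178$)
$\frac{3385}{Z} + \frac{13260}{-38067} = \frac{3385}{22416178} + \frac{13260}{-38067} = 3385 \cdot \frac{1}{22416178} + 13260 \left(- \frac{1}{38067}\right) = \frac{3385}{22416178} - \frac{4420}{12689} = - \frac{99036554495}{284438882642}$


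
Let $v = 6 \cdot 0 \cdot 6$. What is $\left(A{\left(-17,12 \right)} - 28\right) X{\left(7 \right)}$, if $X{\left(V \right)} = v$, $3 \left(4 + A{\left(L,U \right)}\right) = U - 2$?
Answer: $0$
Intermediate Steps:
$A{\left(L,U \right)} = - \frac{14}{3} + \frac{U}{3}$ ($A{\left(L,U \right)} = -4 + \frac{U - 2}{3} = -4 + \frac{-2 + U}{3} = -4 + \left(- \frac{2}{3} + \frac{U}{3}\right) = - \frac{14}{3} + \frac{U}{3}$)
$v = 0$ ($v = 0 \cdot 6 = 0$)
$X{\left(V \right)} = 0$
$\left(A{\left(-17,12 \right)} - 28\right) X{\left(7 \right)} = \left(\left(- \frac{14}{3} + \frac{1}{3} \cdot 12\right) - 28\right) 0 = \left(\left(- \frac{14}{3} + 4\right) - 28\right) 0 = \left(- \frac{2}{3} - 28\right) 0 = \left(- \frac{86}{3}\right) 0 = 0$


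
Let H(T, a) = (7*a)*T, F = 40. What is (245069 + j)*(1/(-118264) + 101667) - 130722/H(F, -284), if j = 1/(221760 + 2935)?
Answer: 131622683110175621080905/5282777900624 ≈ 2.4915e+10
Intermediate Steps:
j = 1/224695 ≈ 4.4505e-6
H(T, a) = 7*T*a
(245069 + j)*(1/(-118264) + 101667) - 130722/H(F, -284) = (245069 + 1/224695)*(1/(-118264) + 101667) - 130722/(7*40*(-284)) = 55065778956*(-1/118264 + 101667)/224695 - 130722/(-79520) = (55065778956/224695)*(12023546087/118264) - 130722*(-1)/79520 = 165521482773505186293/6643332370 - 1*(-65361/39760) = 165521482773505186293/6643332370 + 65361/39760 = 131622683110175621080905/5282777900624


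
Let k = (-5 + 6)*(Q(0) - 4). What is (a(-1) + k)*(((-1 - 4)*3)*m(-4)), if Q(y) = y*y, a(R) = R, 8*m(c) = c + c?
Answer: -75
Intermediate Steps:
m(c) = c/4 (m(c) = (c + c)/8 = (2*c)/8 = c/4)
Q(y) = y²
k = -4 (k = (-5 + 6)*(0² - 4) = 1*(0 - 4) = 1*(-4) = -4)
(a(-1) + k)*(((-1 - 4)*3)*m(-4)) = (-1 - 4)*(((-1 - 4)*3)*((¼)*(-4))) = -5*(-5*3)*(-1) = -(-75)*(-1) = -5*15 = -75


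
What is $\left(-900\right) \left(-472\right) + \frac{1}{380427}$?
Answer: $\frac{161605389601}{380427} \approx 4.248 \cdot 10^{5}$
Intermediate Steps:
$\left(-900\right) \left(-472\right) + \frac{1}{380427} = 424800 + \frac{1}{380427} = \frac{161605389601}{380427}$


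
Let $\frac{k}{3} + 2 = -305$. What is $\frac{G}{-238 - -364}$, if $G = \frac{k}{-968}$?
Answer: $\frac{307}{40656} \approx 0.0075512$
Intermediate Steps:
$k = -921$ ($k = -6 + 3 \left(-305\right) = -6 - 915 = -921$)
$G = \frac{921}{968}$ ($G = - \frac{921}{-968} = \left(-921\right) \left(- \frac{1}{968}\right) = \frac{921}{968} \approx 0.95145$)
$\frac{G}{-238 - -364} = \frac{921}{968 \left(-238 - -364\right)} = \frac{921}{968 \left(-238 + 364\right)} = \frac{921}{968 \cdot 126} = \frac{921}{968} \cdot \frac{1}{126} = \frac{307}{40656}$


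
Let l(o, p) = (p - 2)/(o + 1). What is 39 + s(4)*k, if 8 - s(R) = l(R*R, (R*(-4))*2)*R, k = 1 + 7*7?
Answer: 839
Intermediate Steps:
k = 50 (k = 1 + 49 = 50)
l(o, p) = (-2 + p)/(1 + o)
s(R) = 8 - R*(-2 - 8*R)/(1 + R²) (s(R) = 8 - (-2 + (R*(-4))*2)/(1 + R*R)*R = 8 - (-2 - 4*R*2)/(1 + R²)*R = 8 - (-2 - 8*R)/(1 + R²)*R = 8 - R*(-2 - 8*R)/(1 + R²))
39 + s(4)*k = 39 + (2*(4 + 4 + 8*4²)/(1 + 4²))*50 = 39 + (2*(4 + 4 + 8*16)/(1 + 16))*50 = 39 + (2*(4 + 4 + 128)/17)*50 = 39 + (2*(1/17)*136)*50 = 39 + 16*50 = 39 + 800 = 839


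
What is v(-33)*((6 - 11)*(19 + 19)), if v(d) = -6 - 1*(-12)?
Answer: -1140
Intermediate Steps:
v(d) = 6 (v(d) = -6 + 12 = 6)
v(-33)*((6 - 11)*(19 + 19)) = 6*((6 - 11)*(19 + 19)) = 6*(-5*38) = 6*(-190) = -1140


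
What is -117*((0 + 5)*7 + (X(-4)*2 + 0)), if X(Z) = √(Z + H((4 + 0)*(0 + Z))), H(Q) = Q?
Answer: -4095 - 468*I*√5 ≈ -4095.0 - 1046.5*I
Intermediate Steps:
X(Z) = √5*√Z (X(Z) = √(Z + (4 + 0)*(0 + Z)) = √(Z + 4*Z) = √(5*Z) = √5*√Z)
-117*((0 + 5)*7 + (X(-4)*2 + 0)) = -117*((0 + 5)*7 + ((√5*√(-4))*2 + 0)) = -117*(5*7 + ((√5*(2*I))*2 + 0)) = -117*(35 + ((2*I*√5)*2 + 0)) = -117*(35 + (4*I*√5 + 0)) = -117*(35 + 4*I*√5) = -4095 - 468*I*√5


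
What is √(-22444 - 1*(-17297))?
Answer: I*√5147 ≈ 71.743*I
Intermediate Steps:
√(-22444 - 1*(-17297)) = √(-22444 + 17297) = √(-5147) = I*√5147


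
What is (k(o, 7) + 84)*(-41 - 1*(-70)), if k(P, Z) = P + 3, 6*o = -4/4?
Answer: 15109/6 ≈ 2518.2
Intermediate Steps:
o = -1/6 (o = (-4/4)/6 = (-4*1/4)/6 = (1/6)*(-1) = -1/6 ≈ -0.16667)
k(P, Z) = 3 + P
(k(o, 7) + 84)*(-41 - 1*(-70)) = ((3 - 1/6) + 84)*(-41 - 1*(-70)) = (17/6 + 84)*(-41 + 70) = (521/6)*29 = 15109/6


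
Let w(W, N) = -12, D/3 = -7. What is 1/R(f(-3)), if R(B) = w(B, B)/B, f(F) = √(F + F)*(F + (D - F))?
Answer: 7*I*√6/4 ≈ 4.2866*I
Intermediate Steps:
D = -21 (D = 3*(-7) = -21)
f(F) = -21*√2*√F (f(F) = √(F + F)*(F + (-21 - F)) = √(2*F)*(-21) = (√2*√F)*(-21) = -21*√2*√F)
R(B) = -12/B
1/R(f(-3)) = 1/(-12*I*√6/126) = 1/(-2*I*√6/21) = 7*I*√6/4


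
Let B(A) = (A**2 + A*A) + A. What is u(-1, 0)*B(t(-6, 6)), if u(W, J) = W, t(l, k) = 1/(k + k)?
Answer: -7/72 ≈ -0.097222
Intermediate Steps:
t(l, k) = 1/(2*k)
B(A) = A + 2*A**2 (B(A) = (A**2 + A**2) + A = 2*A**2 + A = A + 2*A**2)
u(-1, 0)*B(t(-6, 6)) = -(1/2)/6*(1 + 2*((1/2)/6)) = -(1/2)*(1/6)*(1 + 2*((1/2)*(1/6))) = -(1 + 2*(1/12))/12 = -(1 + 1/6)/12 = -7/(12*6) = -1*7/72 = -7/72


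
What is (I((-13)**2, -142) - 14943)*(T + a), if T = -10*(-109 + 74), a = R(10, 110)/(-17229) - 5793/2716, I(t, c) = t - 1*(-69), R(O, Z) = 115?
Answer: -239364570543415/46793964 ≈ -5.1153e+6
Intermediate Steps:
I(t, c) = 69 + t (I(t, c) = t + 69 = 69 + t)
a = -100119937/46793964 (a = 115/(-17229) - 5793/2716 = 115*(-1/17229) - 5793*1/2716 = -115/17229 - 5793/2716 = -100119937/46793964 ≈ -2.1396)
T = 350 (T = -10*(-35) = 350)
(I((-13)**2, -142) - 14943)*(T + a) = ((69 + (-13)**2) - 14943)*(350 - 100119937/46793964) = ((69 + 169) - 14943)*(16277767463/46793964) = (238 - 14943)*(16277767463/46793964) = -14705*16277767463/46793964 = -239364570543415/46793964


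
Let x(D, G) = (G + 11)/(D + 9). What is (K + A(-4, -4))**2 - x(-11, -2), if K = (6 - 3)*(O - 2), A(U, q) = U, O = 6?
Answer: 137/2 ≈ 68.500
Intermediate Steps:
K = 12 (K = (6 - 3)*(6 - 2) = 3*4 = 12)
x(D, G) = (11 + G)/(9 + D)
(K + A(-4, -4))**2 - x(-11, -2) = (12 - 4)**2 - (11 - 2)/(9 - 11) = 8**2 - 9/(-2) = 64 - (-1)*9/2 = 64 - 1*(-9/2) = 64 + 9/2 = 137/2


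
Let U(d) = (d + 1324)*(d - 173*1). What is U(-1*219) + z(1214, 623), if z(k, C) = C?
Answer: -432537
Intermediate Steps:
U(d) = (-173 + d)*(1324 + d) (U(d) = (1324 + d)*(d - 173) = (1324 + d)*(-173 + d) = (-173 + d)*(1324 + d))
U(-1*219) + z(1214, 623) = (-229052 + (-1*219)**2 + 1151*(-1*219)) + 623 = (-229052 + (-219)**2 + 1151*(-219)) + 623 = (-229052 + 47961 - 252069) + 623 = -433160 + 623 = -432537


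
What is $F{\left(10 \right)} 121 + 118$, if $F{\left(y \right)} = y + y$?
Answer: $2538$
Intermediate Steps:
$F{\left(y \right)} = 2 y$
$F{\left(10 \right)} 121 + 118 = 2 \cdot 10 \cdot 121 + 118 = 20 \cdot 121 + 118 = 2420 + 118 = 2538$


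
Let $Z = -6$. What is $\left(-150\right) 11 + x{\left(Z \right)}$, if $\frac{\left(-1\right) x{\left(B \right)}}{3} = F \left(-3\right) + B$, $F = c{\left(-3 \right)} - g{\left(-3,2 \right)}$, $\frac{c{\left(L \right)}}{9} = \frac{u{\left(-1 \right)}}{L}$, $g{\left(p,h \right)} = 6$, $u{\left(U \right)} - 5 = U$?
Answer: $-1794$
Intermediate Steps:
$u{\left(U \right)} = 5 + U$
$c{\left(L \right)} = \frac{36}{L}$ ($c{\left(L \right)} = 9 \frac{5 - 1}{L} = 9 \frac{4}{L} = \frac{36}{L}$)
$F = -18$ ($F = \frac{36}{-3} - 6 = 36 \left(- \frac{1}{3}\right) - 6 = -12 - 6 = -18$)
$x{\left(B \right)} = -162 - 3 B$ ($x{\left(B \right)} = - 3 \left(\left(-18\right) \left(-3\right) + B\right) = - 3 \left(54 + B\right) = -162 - 3 B$)
$\left(-150\right) 11 + x{\left(Z \right)} = \left(-150\right) 11 - 144 = -1650 + \left(-162 + 18\right) = -1650 - 144 = -1794$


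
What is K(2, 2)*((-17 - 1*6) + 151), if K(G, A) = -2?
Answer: -256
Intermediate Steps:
K(2, 2)*((-17 - 1*6) + 151) = -2*((-17 - 1*6) + 151) = -2*((-17 - 6) + 151) = -2*(-23 + 151) = -2*128 = -256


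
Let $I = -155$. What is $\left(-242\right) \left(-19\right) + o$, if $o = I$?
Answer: $4443$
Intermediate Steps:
$o = -155$
$\left(-242\right) \left(-19\right) + o = \left(-242\right) \left(-19\right) - 155 = 4598 - 155 = 4443$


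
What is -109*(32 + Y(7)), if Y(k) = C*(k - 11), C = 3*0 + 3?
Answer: -2180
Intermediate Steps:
C = 3 (C = 0 + 3 = 3)
Y(k) = -33 + 3*k (Y(k) = 3*(k - 11) = 3*(-11 + k) = -33 + 3*k)
-109*(32 + Y(7)) = -109*(32 + (-33 + 3*7)) = -109*(32 + (-33 + 21)) = -109*(32 - 12) = -109*20 = -2180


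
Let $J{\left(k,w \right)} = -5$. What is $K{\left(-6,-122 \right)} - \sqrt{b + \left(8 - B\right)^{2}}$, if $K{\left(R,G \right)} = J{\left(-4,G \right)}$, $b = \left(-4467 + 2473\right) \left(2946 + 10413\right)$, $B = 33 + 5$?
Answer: $-5 - i \sqrt{26636946} \approx -5.0 - 5161.1 i$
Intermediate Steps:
$B = 38$
$b = -26637846$ ($b = \left(-1994\right) 13359 = -26637846$)
$K{\left(R,G \right)} = -5$
$K{\left(-6,-122 \right)} - \sqrt{b + \left(8 - B\right)^{2}} = -5 - \sqrt{-26637846 + \left(8 - 38\right)^{2}} = -5 - \sqrt{-26637846 + \left(-30\right)^{2}} = -5 - \sqrt{-26637846 + 900} = -5 - \sqrt{-26636946} = -5 - i \sqrt{26636946}$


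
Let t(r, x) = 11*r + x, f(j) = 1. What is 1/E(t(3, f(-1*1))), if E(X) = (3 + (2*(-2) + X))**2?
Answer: 1/1089 ≈ 0.00091827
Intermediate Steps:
t(r, x) = x + 11*r
E(X) = (-1 + X)**2 (E(X) = (3 + (-4 + X))**2 = (-1 + X)**2)
1/E(t(3, f(-1*1))) = 1/((-1 + (1 + 11*3))**2) = 1/((-1 + (1 + 33))**2) = 1/((-1 + 34)**2) = 1/(33**2) = 1/1089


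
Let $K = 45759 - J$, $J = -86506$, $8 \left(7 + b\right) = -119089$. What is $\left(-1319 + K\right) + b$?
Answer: $\frac{928423}{8} \approx 1.1605 \cdot 10^{5}$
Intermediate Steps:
$b = - \frac{119145}{8}$ ($b = -7 + \frac{1}{8} \left(-119089\right) = -7 - \frac{119089}{8} = - \frac{119145}{8} \approx -14893.0$)
$K = 132265$ ($K = 45759 - -86506 = 45759 + 86506 = 132265$)
$\left(-1319 + K\right) + b = \left(-1319 + 132265\right) - \frac{119145}{8} = 130946 - \frac{119145}{8} = \frac{928423}{8}$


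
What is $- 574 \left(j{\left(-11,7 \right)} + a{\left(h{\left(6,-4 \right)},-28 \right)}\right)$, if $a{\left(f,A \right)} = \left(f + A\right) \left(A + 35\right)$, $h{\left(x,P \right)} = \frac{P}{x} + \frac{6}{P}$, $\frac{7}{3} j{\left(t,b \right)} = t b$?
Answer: $\frac{420455}{3} \approx 1.4015 \cdot 10^{5}$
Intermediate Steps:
$j{\left(t,b \right)} = \frac{3 b t}{7}$ ($j{\left(t,b \right)} = \frac{3 t b}{7} = \frac{3 b t}{7}$)
$h{\left(x,P \right)} = \frac{6}{P} + \frac{P}{x}$
$a{\left(f,A \right)} = \left(35 + A\right) \left(A + f\right)$ ($a{\left(f,A \right)} = \left(A + f\right) \left(35 + A\right) = \left(35 + A\right) \left(A + f\right)$)
$- 574 \left(j{\left(-11,7 \right)} + a{\left(h{\left(6,-4 \right)},-28 \right)}\right) = - 574 \left(\frac{3}{7} \cdot 7 \left(-11\right) + \left(\left(-28\right)^{2} + 35 \left(-28\right) + 35 \left(\frac{6}{-4} - \frac{4}{6}\right) - 28 \left(\frac{6}{-4} - \frac{4}{6}\right)\right)\right) = - 574 \left(-33 + \left(784 - 980 + 35 \left(6 \left(- \frac{1}{4}\right) - \frac{2}{3}\right) - 28 \left(6 \left(- \frac{1}{4}\right) - \frac{2}{3}\right)\right)\right) = - 574 \left(-33 + \left(784 - 980 + 35 \left(- \frac{3}{2} - \frac{2}{3}\right) - 28 \left(- \frac{3}{2} - \frac{2}{3}\right)\right)\right) = - 574 \left(-33 + \left(784 - 980 + 35 \left(- \frac{13}{6}\right) - - \frac{182}{3}\right)\right) = - 574 \left(-33 + \left(784 - 980 - \frac{455}{6} + \frac{182}{3}\right)\right) = - 574 \left(-33 - \frac{1267}{6}\right) = \left(-574\right) \left(- \frac{1465}{6}\right) = \frac{420455}{3}$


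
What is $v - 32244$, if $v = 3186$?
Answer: $-29058$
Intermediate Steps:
$v - 32244 = 3186 - 32244 = -29058$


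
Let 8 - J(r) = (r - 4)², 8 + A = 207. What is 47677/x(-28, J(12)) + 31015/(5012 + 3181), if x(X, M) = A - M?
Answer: 132842162/696405 ≈ 190.75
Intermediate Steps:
A = 199 (A = -8 + 207 = 199)
J(r) = 8 - (-4 + r)² (J(r) = 8 - (r - 4)² = 8 - (-4 + r)²)
x(X, M) = 199 - M
47677/x(-28, J(12)) + 31015/(5012 + 3181) = 47677/(199 - (8 - (-4 + 12)²)) + 31015/(5012 + 3181) = 47677/(199 - (8 - 1*8²)) + 31015/8193 = 47677/(199 - (8 - 1*64)) + 31015*(1/8193) = 47677/(199 - (8 - 64)) + 31015/8193 = 47677/(199 - 1*(-56)) + 31015/8193 = 47677/(199 + 56) + 31015/8193 = 47677/255 + 31015/8193 = 132842162/696405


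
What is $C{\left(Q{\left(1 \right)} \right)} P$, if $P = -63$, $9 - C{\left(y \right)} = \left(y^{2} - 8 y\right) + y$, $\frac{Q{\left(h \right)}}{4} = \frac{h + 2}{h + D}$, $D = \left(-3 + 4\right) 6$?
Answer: $- \frac{7965}{7} \approx -1137.9$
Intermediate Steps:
$D = 6$ ($D = 1 \cdot 6 = 6$)
$Q{\left(h \right)} = \frac{4 \left(2 + h\right)}{6 + h}$ ($Q{\left(h \right)} = 4 \frac{h + 2}{h + 6} = 4 \frac{2 + h}{6 + h} = \frac{4 \left(2 + h\right)}{6 + h}$)
$C{\left(y \right)} = 9 - y^{2} + 7 y$ ($C{\left(y \right)} = 9 - \left(\left(y^{2} - 8 y\right) + y\right) = 9 - \left(y^{2} - 7 y\right) = 9 - y^{2} + 7 y$)
$C{\left(Q{\left(1 \right)} \right)} P = \left(9 - \left(\frac{4 \left(2 + 1\right)}{6 + 1}\right)^{2} + 7 \frac{4 \left(2 + 1\right)}{6 + 1}\right) \left(-63\right) = \left(9 - \left(4 \cdot \frac{1}{7} \cdot 3\right)^{2} + 7 \cdot 4 \cdot \frac{1}{7} \cdot 3\right) \left(-63\right) = \left(9 - \left(\frac{12}{7}\right)^{2} + 7 \cdot \frac{12}{7}\right) \left(-63\right) = \left(9 - \frac{144}{49} + 12\right) \left(-63\right) = \frac{885}{49} \left(-63\right) = - \frac{7965}{7}$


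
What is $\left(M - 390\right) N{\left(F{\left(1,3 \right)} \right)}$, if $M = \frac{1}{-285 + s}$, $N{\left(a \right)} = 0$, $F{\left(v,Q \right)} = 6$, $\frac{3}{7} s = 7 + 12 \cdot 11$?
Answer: $0$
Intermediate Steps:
$s = \frac{973}{3}$ ($s = \frac{7 \left(7 + 12 \cdot 11\right)}{3} = \frac{7 \left(7 + 132\right)}{3} = \frac{7}{3} \cdot 139 = \frac{973}{3} \approx 324.33$)
$M = \frac{3}{118}$ ($M = \frac{1}{-285 + \frac{973}{3}} = \frac{1}{\frac{118}{3}} = \frac{3}{118} \approx 0.025424$)
$\left(M - 390\right) N{\left(F{\left(1,3 \right)} \right)} = \left(\frac{3}{118} - 390\right) 0 = \left(- \frac{46017}{118}\right) 0 = 0$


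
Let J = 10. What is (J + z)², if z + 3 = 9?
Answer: 256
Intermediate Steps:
z = 6 (z = -3 + 9 = 6)
(J + z)² = (10 + 6)² = 16² = 256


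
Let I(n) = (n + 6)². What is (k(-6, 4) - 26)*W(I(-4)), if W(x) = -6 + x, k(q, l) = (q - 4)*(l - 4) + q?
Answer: 64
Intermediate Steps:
I(n) = (6 + n)²
k(q, l) = q + (-4 + l)*(-4 + q) (k(q, l) = (-4 + q)*(-4 + l) + q = (-4 + l)*(-4 + q) + q = q + (-4 + l)*(-4 + q))
(k(-6, 4) - 26)*W(I(-4)) = ((16 - 4*4 - 3*(-6) + 4*(-6)) - 26)*(-6 + (6 - 4)²) = ((16 - 16 + 18 - 24) - 26)*(-6 + 2²) = (-6 - 26)*(-6 + 4) = -32*(-2) = 64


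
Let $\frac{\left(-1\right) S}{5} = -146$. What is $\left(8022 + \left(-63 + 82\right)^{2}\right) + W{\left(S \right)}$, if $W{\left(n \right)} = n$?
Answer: $9113$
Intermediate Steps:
$S = 730$ ($S = \left(-5\right) \left(-146\right) = 730$)
$\left(8022 + \left(-63 + 82\right)^{2}\right) + W{\left(S \right)} = \left(8022 + \left(-63 + 82\right)^{2}\right) + 730 = \left(8022 + 19^{2}\right) + 730 = \left(8022 + 361\right) + 730 = 8383 + 730 = 9113$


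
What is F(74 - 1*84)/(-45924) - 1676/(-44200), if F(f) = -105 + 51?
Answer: 826619/21144175 ≈ 0.039094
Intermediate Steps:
F(f) = -54
F(74 - 1*84)/(-45924) - 1676/(-44200) = -54/(-45924) - 1676/(-44200) = -54*(-1/45924) - 1676*(-1/44200) = 9/7654 + 419/11050 = 826619/21144175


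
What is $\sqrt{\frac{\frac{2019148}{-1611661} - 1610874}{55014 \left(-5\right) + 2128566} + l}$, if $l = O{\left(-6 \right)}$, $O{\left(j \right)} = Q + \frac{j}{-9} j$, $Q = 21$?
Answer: $\frac{\sqrt{999601223793407722444935}}{248933934738} \approx 4.0163$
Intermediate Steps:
$O{\left(j \right)} = 21 - \frac{j^{2}}{9}$ ($O{\left(j \right)} = 21 + \frac{j}{-9} j = 21 + j \left(- \frac{1}{9}\right) j = 21 + - \frac{j}{9} j = 21 - \frac{j^{2}}{9}$)
$l = 17$ ($l = 21 - \frac{\left(-6\right)^{2}}{9} = 21 - 4 = 17$)
$\sqrt{\frac{\frac{2019148}{-1611661} - 1610874}{55014 \left(-5\right) + 2128566} + l} = \sqrt{\frac{\frac{2019148}{-1611661} - 1610874}{55014 \left(-5\right) + 2128566} + 17} = \sqrt{\frac{2019148 \left(- \frac{1}{1611661}\right) - 1610874}{-275070 + 2128566} + 17} = \sqrt{\frac{- \frac{2019148}{1611661} - 1610874}{1853496} + 17} = \sqrt{\left(- \frac{2596184820862}{1611661}\right) \frac{1}{1853496} + 17} = \sqrt{- \frac{1298092410431}{1493603608428} + 17} = \sqrt{\frac{24093168932845}{1493603608428}} = \frac{\sqrt{999601223793407722444935}}{248933934738}$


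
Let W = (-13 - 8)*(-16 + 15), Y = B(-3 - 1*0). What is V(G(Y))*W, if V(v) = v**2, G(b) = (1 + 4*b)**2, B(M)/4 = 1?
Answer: 1753941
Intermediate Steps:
B(M) = 4 (B(M) = 4*1 = 4)
Y = 4
W = 21 (W = -21*(-1) = 21)
V(G(Y))*W = ((1 + 4*4)**2)**2*21 = ((1 + 16)**2)**2*21 = (17**2)**2*21 = 289**2*21 = 83521*21 = 1753941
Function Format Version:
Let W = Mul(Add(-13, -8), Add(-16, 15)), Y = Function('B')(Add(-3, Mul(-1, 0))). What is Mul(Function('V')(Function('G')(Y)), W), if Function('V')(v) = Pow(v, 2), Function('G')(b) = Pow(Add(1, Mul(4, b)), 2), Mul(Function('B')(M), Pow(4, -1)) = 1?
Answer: 1753941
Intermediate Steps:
Function('B')(M) = 4 (Function('B')(M) = Mul(4, 1) = 4)
Y = 4
W = 21 (W = Mul(-21, -1) = 21)
Mul(Function('V')(Function('G')(Y)), W) = Mul(Pow(Pow(Add(1, Mul(4, 4)), 2), 2), 21) = Mul(Pow(Pow(Add(1, 16), 2), 2), 21) = Mul(Pow(Pow(17, 2), 2), 21) = Mul(Pow(289, 2), 21) = Mul(83521, 21) = 1753941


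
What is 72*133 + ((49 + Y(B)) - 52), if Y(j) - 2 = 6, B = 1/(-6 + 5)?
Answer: 9581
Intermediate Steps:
B = -1 (B = 1/(-1) = -1)
Y(j) = 8 (Y(j) = 2 + 6 = 8)
72*133 + ((49 + Y(B)) - 52) = 72*133 + ((49 + 8) - 52) = 9576 + (57 - 52) = 9576 + 5 = 9581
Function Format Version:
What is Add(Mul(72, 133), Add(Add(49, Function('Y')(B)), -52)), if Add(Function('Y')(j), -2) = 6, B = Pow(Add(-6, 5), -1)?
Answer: 9581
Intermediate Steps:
B = -1 (B = Pow(-1, -1) = -1)
Function('Y')(j) = 8 (Function('Y')(j) = Add(2, 6) = 8)
Add(Mul(72, 133), Add(Add(49, Function('Y')(B)), -52)) = Add(Mul(72, 133), Add(Add(49, 8), -52)) = Add(9576, Add(57, -52)) = Add(9576, 5) = 9581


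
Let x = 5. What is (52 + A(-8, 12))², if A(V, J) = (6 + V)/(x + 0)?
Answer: 66564/25 ≈ 2662.6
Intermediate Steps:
A(V, J) = 6/5 + V/5 (A(V, J) = (6 + V)/(5 + 0) = (6 + V)/5 = (6 + V)*(⅕) = 6/5 + V/5)
(52 + A(-8, 12))² = (52 + (6/5 + (⅕)*(-8)))² = (52 + (6/5 - 8/5))² = (52 - ⅖)² = (258/5)² = 66564/25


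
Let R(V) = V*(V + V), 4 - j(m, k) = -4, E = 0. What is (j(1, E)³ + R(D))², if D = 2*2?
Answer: 295936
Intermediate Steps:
j(m, k) = 8 (j(m, k) = 4 - 1*(-4) = 4 + 4 = 8)
D = 4
R(V) = 2*V² (R(V) = V*(2*V) = 2*V²)
(j(1, E)³ + R(D))² = (8³ + 2*4²)² = (512 + 2*16)² = (512 + 32)² = 544² = 295936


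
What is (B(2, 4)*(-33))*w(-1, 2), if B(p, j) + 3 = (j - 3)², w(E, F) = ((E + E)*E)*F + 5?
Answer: 594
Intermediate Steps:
w(E, F) = 5 + 2*F*E² (w(E, F) = ((2*E)*E)*F + 5 = (2*E²)*F + 5 = 2*F*E² + 5 = 5 + 2*F*E²)
B(p, j) = -3 + (-3 + j)² (B(p, j) = -3 + (j - 3)² = -3 + (-3 + j)²)
(B(2, 4)*(-33))*w(-1, 2) = ((-3 + (-3 + 4)²)*(-33))*(5 + 2*2*(-1)²) = ((-3 + 1²)*(-33))*(5 + 2*2*1) = ((-3 + 1)*(-33))*(5 + 4) = -2*(-33)*9 = 66*9 = 594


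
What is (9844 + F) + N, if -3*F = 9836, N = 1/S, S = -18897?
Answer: 124065103/18897 ≈ 6565.3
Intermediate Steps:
N = -1/18897 (N = 1/(-18897) = -1/18897 ≈ -5.2918e-5)
F = -9836/3 (F = -1/3*9836 = -9836/3 ≈ -3278.7)
(9844 + F) + N = (9844 - 9836/3) - 1/18897 = 19696/3 - 1/18897 = 124065103/18897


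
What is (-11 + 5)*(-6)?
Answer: 36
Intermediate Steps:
(-11 + 5)*(-6) = -6*(-6) = 36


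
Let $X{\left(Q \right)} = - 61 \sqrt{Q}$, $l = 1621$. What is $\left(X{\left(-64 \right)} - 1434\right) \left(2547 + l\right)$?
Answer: $-5976912 - 2033984 i \approx -5.9769 \cdot 10^{6} - 2.034 \cdot 10^{6} i$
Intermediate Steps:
$\left(X{\left(-64 \right)} - 1434\right) \left(2547 + l\right) = \left(- 61 \sqrt{-64} - 1434\right) \left(2547 + 1621\right) = \left(- 61 \cdot 8 i + \left(102 - 1536\right)\right) 4168 = \left(- 488 i - 1434\right) 4168 = \left(-1434 - 488 i\right) 4168 = -5976912 - 2033984 i$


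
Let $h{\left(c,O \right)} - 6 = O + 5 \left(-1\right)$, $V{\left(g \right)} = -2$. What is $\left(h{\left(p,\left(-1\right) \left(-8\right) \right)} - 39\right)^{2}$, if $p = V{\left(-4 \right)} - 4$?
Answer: $900$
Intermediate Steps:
$p = -6$ ($p = -2 - 4 = -6$)
$h{\left(c,O \right)} = 1 + O$ ($h{\left(c,O \right)} = 6 + \left(O + 5 \left(-1\right)\right) = 6 + \left(O - 5\right) = 6 + \left(-5 + O\right) = 1 + O$)
$\left(h{\left(p,\left(-1\right) \left(-8\right) \right)} - 39\right)^{2} = \left(\left(1 - -8\right) - 39\right)^{2} = \left(\left(1 + 8\right) - 39\right)^{2} = \left(9 - 39\right)^{2} = \left(-30\right)^{2} = 900$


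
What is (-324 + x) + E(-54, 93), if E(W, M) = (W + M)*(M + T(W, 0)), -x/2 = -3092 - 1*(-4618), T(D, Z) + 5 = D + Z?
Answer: -2050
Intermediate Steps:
T(D, Z) = -5 + D + Z (T(D, Z) = -5 + (D + Z) = -5 + D + Z)
x = -3052 (x = -2*(-3092 - 1*(-4618)) = -2*(-3092 + 4618) = -2*1526 = -3052)
E(W, M) = (M + W)*(-5 + M + W) (E(W, M) = (W + M)*(M + (-5 + W + 0)) = (M + W)*(M + (-5 + W)) = (M + W)*(-5 + M + W))
(-324 + x) + E(-54, 93) = (-324 - 3052) + (93**2 + 93*(-54) + 93*(-5 - 54) - 54*(-5 - 54)) = -3376 + (8649 - 5022 + 93*(-59) - 54*(-59)) = -3376 + (8649 - 5022 - 5487 + 3186) = -3376 + 1326 = -2050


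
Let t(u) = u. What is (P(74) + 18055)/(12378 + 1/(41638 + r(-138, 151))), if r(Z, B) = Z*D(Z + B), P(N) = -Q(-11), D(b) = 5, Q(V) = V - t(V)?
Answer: 147863228/101370869 ≈ 1.4586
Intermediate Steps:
Q(V) = 0 (Q(V) = V - V = 0)
P(N) = 0 (P(N) = -1*0 = 0)
r(Z, B) = 5*Z (r(Z, B) = Z*5 = 5*Z)
(P(74) + 18055)/(12378 + 1/(41638 + r(-138, 151))) = (0 + 18055)/(12378 + 1/(41638 + 5*(-138))) = 18055/(12378 + 1/(41638 - 690)) = 18055/(12378 + 1/40948) = 18055/(506854345/40948) = 18055*(40948/506854345) = 147863228/101370869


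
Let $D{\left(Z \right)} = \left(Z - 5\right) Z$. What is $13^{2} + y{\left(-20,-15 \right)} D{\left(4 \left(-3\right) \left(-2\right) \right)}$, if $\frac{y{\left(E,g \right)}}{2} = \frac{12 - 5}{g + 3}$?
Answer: $-363$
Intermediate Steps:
$y{\left(E,g \right)} = \frac{14}{3 + g}$ ($y{\left(E,g \right)} = 2 \frac{12 - 5}{g + 3} = 2 \frac{7}{3 + g} = \frac{14}{3 + g}$)
$D{\left(Z \right)} = Z \left(-5 + Z\right)$ ($D{\left(Z \right)} = \left(-5 + Z\right) Z = Z \left(-5 + Z\right)$)
$13^{2} + y{\left(-20,-15 \right)} D{\left(4 \left(-3\right) \left(-2\right) \right)} = 13^{2} + \frac{14}{3 - 15} \cdot 4 \left(-3\right) \left(-2\right) \left(-5 + 4 \left(-3\right) \left(-2\right)\right) = 169 + \frac{14}{-12} \left(-12\right) \left(-2\right) \left(-5 - -24\right) = 169 + 14 \left(- \frac{1}{12}\right) 24 \left(-5 + 24\right) = 169 - \frac{7 \cdot 24 \cdot 19}{6} = 169 - 532 = -363$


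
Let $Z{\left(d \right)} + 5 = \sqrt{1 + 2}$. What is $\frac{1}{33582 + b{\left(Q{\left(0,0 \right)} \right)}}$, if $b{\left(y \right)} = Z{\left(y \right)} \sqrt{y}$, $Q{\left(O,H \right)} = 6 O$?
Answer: $\frac{1}{33582} \approx 2.9778 \cdot 10^{-5}$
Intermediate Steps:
$Z{\left(d \right)} = -5 + \sqrt{3}$ ($Z{\left(d \right)} = -5 + \sqrt{1 + 2} = -5 + \sqrt{3}$)
$b{\left(y \right)} = \sqrt{y} \left(-5 + \sqrt{3}\right)$ ($b{\left(y \right)} = \left(-5 + \sqrt{3}\right) \sqrt{y} = \sqrt{y} \left(-5 + \sqrt{3}\right)$)
$\frac{1}{33582 + b{\left(Q{\left(0,0 \right)} \right)}} = \frac{1}{33582 + \sqrt{6 \cdot 0} \left(-5 + \sqrt{3}\right)} = \frac{1}{33582 + \sqrt{0} \left(-5 + \sqrt{3}\right)} = \frac{1}{33582 + 0 \left(-5 + \sqrt{3}\right)} = \frac{1}{33582 + 0} = \frac{1}{33582}$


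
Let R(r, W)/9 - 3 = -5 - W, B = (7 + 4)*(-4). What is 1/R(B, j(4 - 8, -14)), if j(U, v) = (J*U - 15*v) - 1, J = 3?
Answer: -1/1791 ≈ -0.00055835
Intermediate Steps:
j(U, v) = -1 - 15*v + 3*U (j(U, v) = (3*U - 15*v) - 1 = (-15*v + 3*U) - 1 = -1 - 15*v + 3*U)
B = -44 (B = 11*(-4) = -44)
R(r, W) = -18 - 9*W (R(r, W) = 27 + 9*(-5 - W) = 27 + (-45 - 9*W) = -18 - 9*W)
1/R(B, j(4 - 8, -14)) = 1/(-18 - 9*(-1 - 15*(-14) + 3*(4 - 8))) = 1/(-18 - 9*(-1 + 210 + 3*(-4))) = 1/(-18 - 9*(-1 + 210 - 12)) = 1/(-18 - 9*197) = 1/(-18 - 1773) = 1/(-1791) = -1/1791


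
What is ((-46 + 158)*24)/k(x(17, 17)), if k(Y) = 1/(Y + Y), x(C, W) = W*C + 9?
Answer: 1602048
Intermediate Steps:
x(C, W) = 9 + C*W (x(C, W) = C*W + 9 = 9 + C*W)
k(Y) = 1/(2*Y)
((-46 + 158)*24)/k(x(17, 17)) = ((-46 + 158)*24)/((1/(2*(9 + 17*17)))) = (112*24)/((1/(2*(9 + 289)))) = 2688/(((1/2)/298)) = 2688/(((1/2)*(1/298))) = 2688/(1/596) = 2688*596 = 1602048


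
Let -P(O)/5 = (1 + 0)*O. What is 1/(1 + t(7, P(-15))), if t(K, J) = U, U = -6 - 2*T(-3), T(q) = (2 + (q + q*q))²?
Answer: -1/133 ≈ -0.0075188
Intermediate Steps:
P(O) = -5*O (P(O) = -5*(1 + 0)*O = -5*O)
T(q) = (2 + q + q²)² (T(q) = (2 + (q + q²))² = (2 + q + q²)²)
U = -134 (U = -6 - 2*(2 - 3 + (-3)²)² = -6 - 2*(2 - 3 + 9)² = -6 - 2*8² = -6 - 2*64 = -6 - 128 = -134)
t(K, J) = -134
1/(1 + t(7, P(-15))) = 1/(1 - 134) = 1/(-133) = -1/133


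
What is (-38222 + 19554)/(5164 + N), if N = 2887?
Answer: -18668/8051 ≈ -2.3187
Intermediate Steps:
(-38222 + 19554)/(5164 + N) = (-38222 + 19554)/(5164 + 2887) = -18668/8051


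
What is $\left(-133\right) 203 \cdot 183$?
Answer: $-4940817$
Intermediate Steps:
$\left(-133\right) 203 \cdot 183 = \left(-26999\right) 183 = -4940817$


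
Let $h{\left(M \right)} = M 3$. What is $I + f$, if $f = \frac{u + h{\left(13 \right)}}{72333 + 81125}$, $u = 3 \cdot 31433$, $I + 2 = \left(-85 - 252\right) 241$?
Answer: $- \frac{6231805482}{76729} \approx -81218.0$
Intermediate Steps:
$h{\left(M \right)} = 3 M$
$I = -81219$ ($I = -2 + \left(-85 - 252\right) 241 = -2 - 81217 = -81219$)
$u = 94299$
$f = \frac{47169}{76729}$ ($f = \frac{94299 + 3 \cdot 13}{72333 + 81125} = \frac{94299 + 39}{153458} = 94338 \cdot \frac{1}{153458} = \frac{47169}{76729} \approx 0.61475$)
$I + f = -81219 + \frac{47169}{76729} = - \frac{6231805482}{76729}$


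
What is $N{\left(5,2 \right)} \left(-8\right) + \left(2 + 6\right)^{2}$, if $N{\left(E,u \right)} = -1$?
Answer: $72$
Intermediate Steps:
$N{\left(5,2 \right)} \left(-8\right) + \left(2 + 6\right)^{2} = \left(-1\right) \left(-8\right) + \left(2 + 6\right)^{2} = 8 + 8^{2} = 8 + 64 = 72$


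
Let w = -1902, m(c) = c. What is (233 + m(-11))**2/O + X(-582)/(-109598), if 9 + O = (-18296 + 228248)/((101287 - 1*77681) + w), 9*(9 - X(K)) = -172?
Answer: 14654073656857/200235546 ≈ 73184.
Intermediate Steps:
X(K) = 253/9 (X(K) = 9 - 1/9*(-172) = 9 + 172/9 = 253/9)
O = 1827/2713 (O = -9 + (-18296 + 228248)/((101287 - 1*77681) - 1902) = -9 + 209952/((101287 - 77681) - 1902) = -9 + 209952/(23606 - 1902) = -9 + 209952/21704 = -9 + 209952*(1/21704) = -9 + 26244/2713 = 1827/2713 ≈ 0.67342)
(233 + m(-11))**2/O + X(-582)/(-109598) = (233 - 11)**2/(1827/2713) + (253/9)/(-109598) = 222**2*(2713/1827) + (253/9)*(-1/109598) = 49284*(2713/1827) - 253/986382 = 14856388/203 - 253/986382 = 14654073656857/200235546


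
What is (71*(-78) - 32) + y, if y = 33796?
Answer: 28226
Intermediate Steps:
(71*(-78) - 32) + y = (71*(-78) - 32) + 33796 = (-5538 - 32) + 33796 = -5570 + 33796 = 28226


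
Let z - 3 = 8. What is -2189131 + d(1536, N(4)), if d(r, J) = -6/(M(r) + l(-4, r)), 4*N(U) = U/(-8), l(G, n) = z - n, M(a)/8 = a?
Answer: -23561616959/10763 ≈ -2.1891e+6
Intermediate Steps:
z = 11 (z = 3 + 8 = 11)
M(a) = 8*a
l(G, n) = 11 - n
N(U) = -U/32 (N(U) = (U/(-8))/4 = (U*(-⅛))/4 = (-U/8)/4 = -U/32)
d(r, J) = -6/(11 + 7*r) (d(r, J) = -6/(8*r + (11 - r)) = -6/(11 + 7*r))
-2189131 + d(1536, N(4)) = -2189131 - 6/(11 + 7*1536) = -2189131 - 6/(11 + 10752) = -2189131 - 6/10763 = -23561616959/10763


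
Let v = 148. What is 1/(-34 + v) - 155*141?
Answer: -2491469/114 ≈ -21855.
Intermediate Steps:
1/(-34 + v) - 155*141 = 1/(-34 + 148) - 155*141 = 1/114 - 21855 = -2491469/114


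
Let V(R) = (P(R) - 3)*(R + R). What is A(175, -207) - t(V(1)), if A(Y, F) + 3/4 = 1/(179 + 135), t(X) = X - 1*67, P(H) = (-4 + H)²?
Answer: 34071/628 ≈ 54.253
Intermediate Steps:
V(R) = 2*R*(-3 + (-4 + R)²) (V(R) = ((-4 + R)² - 3)*(R + R) = (-3 + (-4 + R)²)*(2*R) = 2*R*(-3 + (-4 + R)²))
t(X) = -67 + X (t(X) = X - 67 = -67 + X)
A(Y, F) = -469/628 (A(Y, F) = -¾ + 1/(179 + 135) = -¾ + 1/314 = -469/628)
A(175, -207) - t(V(1)) = -469/628 - (-67 + 2*1*(-3 + (-4 + 1)²)) = -469/628 - (-67 + 2*1*(-3 + (-3)²)) = -469/628 - (-67 + 2*1*(-3 + 9)) = -469/628 - (-67 + 2*1*6) = -469/628 - (-67 + 12) = -469/628 - 1*(-55) = -469/628 + 55 = 34071/628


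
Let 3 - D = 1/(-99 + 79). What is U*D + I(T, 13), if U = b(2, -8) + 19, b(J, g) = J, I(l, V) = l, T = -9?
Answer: 1101/20 ≈ 55.050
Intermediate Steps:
D = 61/20 (D = 3 - 1/(-99 + 79) = 3 - 1/(-20) = 3 - 1*(-1/20) = 3 + 1/20 = 61/20 ≈ 3.0500)
U = 21 (U = 2 + 19 = 21)
U*D + I(T, 13) = 21*(61/20) - 9 = 1281/20 - 9 = 1101/20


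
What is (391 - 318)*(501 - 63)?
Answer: 31974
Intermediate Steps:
(391 - 318)*(501 - 63) = 73*438 = 31974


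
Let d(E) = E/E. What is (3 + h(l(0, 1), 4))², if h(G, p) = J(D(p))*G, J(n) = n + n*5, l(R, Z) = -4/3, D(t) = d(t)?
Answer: 25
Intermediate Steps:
d(E) = 1
D(t) = 1
l(R, Z) = -4/3 (l(R, Z) = -4*⅓ = -4/3)
J(n) = 6*n (J(n) = n + 5*n = 6*n)
h(G, p) = 6*G (h(G, p) = (6*1)*G = 6*G)
(3 + h(l(0, 1), 4))² = (3 + 6*(-4/3))² = (3 - 8)² = (-5)² = 25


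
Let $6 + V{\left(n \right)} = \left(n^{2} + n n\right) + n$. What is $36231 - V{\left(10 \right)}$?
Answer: $36027$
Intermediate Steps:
$V{\left(n \right)} = -6 + n + 2 n^{2}$ ($V{\left(n \right)} = -6 + \left(\left(n^{2} + n n\right) + n\right) = -6 + \left(\left(n^{2} + n^{2}\right) + n\right) = -6 + \left(2 n^{2} + n\right) = -6 + \left(n + 2 n^{2}\right) = -6 + n + 2 n^{2}$)
$36231 - V{\left(10 \right)} = 36231 - \left(-6 + 10 + 2 \cdot 10^{2}\right) = 36231 - \left(-6 + 10 + 2 \cdot 100\right) = 36231 - \left(-6 + 10 + 200\right) = 36231 - 204 = 36027$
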